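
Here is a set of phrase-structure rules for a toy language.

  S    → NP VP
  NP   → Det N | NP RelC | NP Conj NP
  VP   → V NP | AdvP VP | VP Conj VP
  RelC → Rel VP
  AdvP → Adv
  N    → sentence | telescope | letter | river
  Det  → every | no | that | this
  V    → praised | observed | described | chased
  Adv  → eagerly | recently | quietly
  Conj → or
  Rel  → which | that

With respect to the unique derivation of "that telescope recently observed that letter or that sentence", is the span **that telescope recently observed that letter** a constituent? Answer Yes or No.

[S [NP [Det that] [N telescope]] [VP [AdvP [Adv recently]] [VP [V observed] [NP [NP [Det that] [N letter]] [Conj or] [NP [Det that] [N sentence]]]]]]
The smallest constituent containing 'that telescope recently observed that letter' is the S spanning 'that telescope recently observed that letter or that sentence'; no single node in the tree dominates exactly the given words.

No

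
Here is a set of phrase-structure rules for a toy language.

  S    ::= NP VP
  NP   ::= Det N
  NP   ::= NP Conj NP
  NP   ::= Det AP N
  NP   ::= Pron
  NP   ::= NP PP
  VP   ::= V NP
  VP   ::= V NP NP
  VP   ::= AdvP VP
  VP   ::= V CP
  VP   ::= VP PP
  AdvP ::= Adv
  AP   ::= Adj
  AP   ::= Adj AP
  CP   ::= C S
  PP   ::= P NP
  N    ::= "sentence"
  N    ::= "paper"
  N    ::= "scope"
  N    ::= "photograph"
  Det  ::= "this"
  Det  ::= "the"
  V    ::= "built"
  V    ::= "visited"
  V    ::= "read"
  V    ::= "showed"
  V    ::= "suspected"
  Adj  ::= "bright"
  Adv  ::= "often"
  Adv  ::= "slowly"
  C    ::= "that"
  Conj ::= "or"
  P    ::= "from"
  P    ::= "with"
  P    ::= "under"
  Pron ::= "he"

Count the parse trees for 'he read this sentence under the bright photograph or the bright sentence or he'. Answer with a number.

7

Two of the 7 distinct bracketings:
[S [NP [Pron he]] [VP [V read] [NP [NP [NP [Det this] [N sentence]] [PP [P under] [NP [Det the] [AP [Adj bright]] [N photograph]]]] [Conj or] [NP [NP [Det the] [AP [Adj bright]] [N sentence]] [Conj or] [NP [Pron he]]]]]]
[S [NP [Pron he]] [VP [V read] [NP [NP [NP [NP [Det this] [N sentence]] [PP [P under] [NP [Det the] [AP [Adj bright]] [N photograph]]]] [Conj or] [NP [Det the] [AP [Adj bright]] [N sentence]]] [Conj or] [NP [Pron he]]]]]
The trees differ in how a recursive rule is bracketed over the same span.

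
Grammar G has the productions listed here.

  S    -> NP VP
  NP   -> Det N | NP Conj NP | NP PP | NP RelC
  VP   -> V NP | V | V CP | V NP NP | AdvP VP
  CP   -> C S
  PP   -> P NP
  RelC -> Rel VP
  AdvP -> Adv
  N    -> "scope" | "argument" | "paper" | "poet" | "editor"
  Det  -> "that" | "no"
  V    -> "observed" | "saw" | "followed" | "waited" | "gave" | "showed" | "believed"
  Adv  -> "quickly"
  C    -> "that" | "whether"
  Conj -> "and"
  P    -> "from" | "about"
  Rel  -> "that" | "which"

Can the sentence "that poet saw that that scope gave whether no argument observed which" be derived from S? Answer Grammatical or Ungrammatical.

Ungrammatical

For S → NP VP, the only prefix that parses as NP is 'that poet', but the remainder 'saw that that scope gave whether no argument observed which' is not a VP under these rules.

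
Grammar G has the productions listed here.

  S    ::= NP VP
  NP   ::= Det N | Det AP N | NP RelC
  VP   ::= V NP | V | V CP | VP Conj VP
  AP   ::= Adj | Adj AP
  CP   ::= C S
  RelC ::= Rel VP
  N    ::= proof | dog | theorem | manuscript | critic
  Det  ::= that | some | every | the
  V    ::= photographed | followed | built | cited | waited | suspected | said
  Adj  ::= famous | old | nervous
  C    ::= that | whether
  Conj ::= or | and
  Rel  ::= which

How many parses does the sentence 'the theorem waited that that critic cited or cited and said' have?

Two of the 5 distinct bracketings:
[S [NP [Det the] [N theorem]] [VP [V waited] [CP [C that] [S [NP [Det that] [N critic]] [VP [VP [V cited]] [Conj or] [VP [VP [V cited]] [Conj and] [VP [V said]]]]]]]]
[S [NP [Det the] [N theorem]] [VP [V waited] [CP [C that] [S [NP [Det that] [N critic]] [VP [VP [VP [V cited]] [Conj or] [VP [V cited]]] [Conj and] [VP [V said]]]]]]]
The trees differ in how a recursive rule is bracketed over the same span.

5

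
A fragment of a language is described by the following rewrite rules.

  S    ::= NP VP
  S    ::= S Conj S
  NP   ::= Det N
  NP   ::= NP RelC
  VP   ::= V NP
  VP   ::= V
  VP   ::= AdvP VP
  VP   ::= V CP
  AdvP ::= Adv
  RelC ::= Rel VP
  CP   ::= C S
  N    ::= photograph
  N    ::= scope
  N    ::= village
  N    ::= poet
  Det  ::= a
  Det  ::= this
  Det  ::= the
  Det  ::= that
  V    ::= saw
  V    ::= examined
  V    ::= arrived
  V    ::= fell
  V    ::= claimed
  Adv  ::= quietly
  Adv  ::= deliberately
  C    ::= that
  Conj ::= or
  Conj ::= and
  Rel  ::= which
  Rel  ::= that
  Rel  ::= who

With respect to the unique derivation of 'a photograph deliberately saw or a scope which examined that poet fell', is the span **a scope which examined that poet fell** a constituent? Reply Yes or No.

Yes

[S [S [NP [Det a] [N photograph]] [VP [AdvP [Adv deliberately]] [VP [V saw]]]] [Conj or] [S [NP [NP [Det a] [N scope]] [RelC [Rel which] [VP [V examined] [NP [Det that] [N poet]]]]] [VP [V fell]]]]
The words 'a scope which examined that poet fell' are exhaustively dominated by a single S node (built by S → NP VP), so they form a constituent.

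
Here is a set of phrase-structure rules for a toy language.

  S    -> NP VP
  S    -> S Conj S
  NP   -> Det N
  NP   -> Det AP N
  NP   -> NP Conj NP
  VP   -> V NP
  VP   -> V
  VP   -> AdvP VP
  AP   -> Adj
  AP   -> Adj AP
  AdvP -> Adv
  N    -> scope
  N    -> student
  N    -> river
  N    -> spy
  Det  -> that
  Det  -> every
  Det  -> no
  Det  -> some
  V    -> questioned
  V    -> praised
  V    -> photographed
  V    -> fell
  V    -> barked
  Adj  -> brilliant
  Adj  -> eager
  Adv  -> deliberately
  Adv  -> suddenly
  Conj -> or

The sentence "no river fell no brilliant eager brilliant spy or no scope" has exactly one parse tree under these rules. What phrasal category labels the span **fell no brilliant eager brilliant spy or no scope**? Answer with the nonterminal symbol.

[S [NP [Det no] [N river]] [VP [V fell] [NP [NP [Det no] [AP [Adj brilliant] [AP [Adj eager] [AP [Adj brilliant]]]] [N spy]] [Conj or] [NP [Det no] [N scope]]]]]
The span 'fell no brilliant eager brilliant spy or no scope' is the VP node built by VP → V NP.

VP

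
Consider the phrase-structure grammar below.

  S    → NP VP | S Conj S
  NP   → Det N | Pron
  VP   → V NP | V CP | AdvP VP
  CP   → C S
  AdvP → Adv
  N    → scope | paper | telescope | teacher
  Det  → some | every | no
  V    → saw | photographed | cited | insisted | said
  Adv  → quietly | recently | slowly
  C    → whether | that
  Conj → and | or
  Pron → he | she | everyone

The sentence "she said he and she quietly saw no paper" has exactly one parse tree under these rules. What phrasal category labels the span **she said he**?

S

S
  S
    NP
      Pron: she
    VP
      V: said
      NP
        Pron: he
  Conj: and
  S
    NP
      Pron: she
    VP
      AdvP
        Adv: quietly
      VP
        V: saw
        NP
          Det: no
          N: paper
The span 'she said he' is the S node built by S → NP VP.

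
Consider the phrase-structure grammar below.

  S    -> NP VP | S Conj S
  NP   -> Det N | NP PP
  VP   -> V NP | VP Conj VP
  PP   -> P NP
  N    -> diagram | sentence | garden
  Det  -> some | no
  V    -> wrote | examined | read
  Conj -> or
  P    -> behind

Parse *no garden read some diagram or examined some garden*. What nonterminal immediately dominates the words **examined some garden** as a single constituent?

S
  NP
    Det: no
    N: garden
  VP
    VP
      V: read
      NP
        Det: some
        N: diagram
    Conj: or
    VP
      V: examined
      NP
        Det: some
        N: garden
The span 'examined some garden' is the VP node built by VP → V NP.

VP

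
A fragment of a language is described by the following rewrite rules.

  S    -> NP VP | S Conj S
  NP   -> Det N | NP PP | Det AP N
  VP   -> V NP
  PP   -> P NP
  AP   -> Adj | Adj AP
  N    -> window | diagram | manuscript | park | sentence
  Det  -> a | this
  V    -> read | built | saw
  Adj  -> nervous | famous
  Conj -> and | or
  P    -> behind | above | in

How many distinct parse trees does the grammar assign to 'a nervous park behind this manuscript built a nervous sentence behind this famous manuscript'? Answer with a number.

1

[S [NP [NP [Det a] [AP [Adj nervous]] [N park]] [PP [P behind] [NP [Det this] [N manuscript]]]] [VP [V built] [NP [NP [Det a] [AP [Adj nervous]] [N sentence]] [PP [P behind] [NP [Det this] [AP [Adj famous]] [N manuscript]]]]]]
No rule offers an alternative attachment or grouping for any span, so this is the only derivation.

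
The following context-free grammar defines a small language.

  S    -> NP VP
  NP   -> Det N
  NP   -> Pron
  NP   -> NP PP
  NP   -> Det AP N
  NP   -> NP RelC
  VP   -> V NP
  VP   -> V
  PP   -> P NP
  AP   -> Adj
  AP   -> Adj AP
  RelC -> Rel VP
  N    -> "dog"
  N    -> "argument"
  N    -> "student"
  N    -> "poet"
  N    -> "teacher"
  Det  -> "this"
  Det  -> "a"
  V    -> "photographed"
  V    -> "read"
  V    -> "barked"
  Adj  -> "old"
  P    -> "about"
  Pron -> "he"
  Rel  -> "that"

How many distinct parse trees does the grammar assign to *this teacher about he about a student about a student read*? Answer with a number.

5

Two of the 5 distinct bracketings:
[S [NP [NP [Det this] [N teacher]] [PP [P about] [NP [NP [Pron he]] [PP [P about] [NP [NP [Det a] [N student]] [PP [P about] [NP [Det a] [N student]]]]]]]] [VP [V read]]]
[S [NP [NP [Det this] [N teacher]] [PP [P about] [NP [NP [NP [Pron he]] [PP [P about] [NP [Det a] [N student]]]] [PP [P about] [NP [Det a] [N student]]]]]] [VP [V read]]]
The trees differ in how a recursive rule is bracketed over the same span.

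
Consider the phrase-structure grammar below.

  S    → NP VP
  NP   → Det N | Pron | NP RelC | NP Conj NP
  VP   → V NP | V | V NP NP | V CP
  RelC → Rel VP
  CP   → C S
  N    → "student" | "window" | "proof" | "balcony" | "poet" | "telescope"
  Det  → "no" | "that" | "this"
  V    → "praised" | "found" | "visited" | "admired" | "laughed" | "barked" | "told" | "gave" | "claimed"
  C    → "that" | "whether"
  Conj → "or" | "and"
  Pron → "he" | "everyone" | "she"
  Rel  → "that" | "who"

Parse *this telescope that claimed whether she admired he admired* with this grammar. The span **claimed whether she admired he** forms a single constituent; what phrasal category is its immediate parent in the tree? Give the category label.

RelC

S
  NP
    NP
      Det: this
      N: telescope
    RelC
      Rel: that
      VP
        V: claimed
        CP
          C: whether
          S
            NP
              Pron: she
            VP
              V: admired
              NP
                Pron: he
  VP
    V: admired
The span 'claimed whether she admired he' is the VP node built by VP → V CP.
Its mother is the RelC built by RelC → Rel VP.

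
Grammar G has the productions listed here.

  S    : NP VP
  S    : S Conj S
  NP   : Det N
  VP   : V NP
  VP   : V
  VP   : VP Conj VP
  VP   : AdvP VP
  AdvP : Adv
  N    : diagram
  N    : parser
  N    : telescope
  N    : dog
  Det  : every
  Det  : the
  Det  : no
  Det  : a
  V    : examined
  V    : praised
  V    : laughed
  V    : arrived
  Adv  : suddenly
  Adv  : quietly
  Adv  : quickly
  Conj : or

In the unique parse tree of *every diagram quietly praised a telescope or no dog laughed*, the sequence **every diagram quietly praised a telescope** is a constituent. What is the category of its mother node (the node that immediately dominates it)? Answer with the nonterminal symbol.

S

[S [S [NP [Det every] [N diagram]] [VP [AdvP [Adv quietly]] [VP [V praised] [NP [Det a] [N telescope]]]]] [Conj or] [S [NP [Det no] [N dog]] [VP [V laughed]]]]
The span 'every diagram quietly praised a telescope' is the S node built by S → NP VP.
Its mother is the S built by S → S Conj S.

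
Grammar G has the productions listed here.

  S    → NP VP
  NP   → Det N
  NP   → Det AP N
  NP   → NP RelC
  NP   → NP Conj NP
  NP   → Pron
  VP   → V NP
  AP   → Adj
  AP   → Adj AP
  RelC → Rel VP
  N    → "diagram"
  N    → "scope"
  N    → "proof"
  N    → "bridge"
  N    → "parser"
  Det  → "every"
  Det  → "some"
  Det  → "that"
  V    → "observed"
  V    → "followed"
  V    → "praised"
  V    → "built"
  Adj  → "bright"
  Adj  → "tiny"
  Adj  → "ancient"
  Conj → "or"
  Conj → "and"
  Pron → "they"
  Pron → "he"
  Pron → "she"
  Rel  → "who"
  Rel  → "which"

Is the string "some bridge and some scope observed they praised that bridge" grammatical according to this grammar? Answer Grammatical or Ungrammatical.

For S → NP VP, every NP-prefix leaves a non-VP remainder: after 'some bridge' the remainder is not a VP; after 'some bridge and some scope' the remainder is not a VP.

Ungrammatical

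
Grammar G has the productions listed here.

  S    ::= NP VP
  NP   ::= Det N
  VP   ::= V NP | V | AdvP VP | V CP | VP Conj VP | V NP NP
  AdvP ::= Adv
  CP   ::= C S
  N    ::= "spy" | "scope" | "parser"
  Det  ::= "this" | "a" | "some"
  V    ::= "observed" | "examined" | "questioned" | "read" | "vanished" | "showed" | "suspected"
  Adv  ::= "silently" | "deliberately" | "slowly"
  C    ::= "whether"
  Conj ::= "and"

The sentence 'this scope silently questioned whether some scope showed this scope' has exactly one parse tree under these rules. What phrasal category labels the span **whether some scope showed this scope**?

CP

[S [NP [Det this] [N scope]] [VP [AdvP [Adv silently]] [VP [V questioned] [CP [C whether] [S [NP [Det some] [N scope]] [VP [V showed] [NP [Det this] [N scope]]]]]]]]
The span 'whether some scope showed this scope' is the CP node built by CP → C S.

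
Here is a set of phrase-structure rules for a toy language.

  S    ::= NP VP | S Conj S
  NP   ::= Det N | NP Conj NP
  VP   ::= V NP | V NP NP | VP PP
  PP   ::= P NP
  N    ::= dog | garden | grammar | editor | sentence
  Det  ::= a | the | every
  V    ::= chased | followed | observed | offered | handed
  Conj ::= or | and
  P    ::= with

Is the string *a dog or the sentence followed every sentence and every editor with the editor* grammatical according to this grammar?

Grammatical

[S [NP [NP [Det a] [N dog]] [Conj or] [NP [Det the] [N sentence]]] [VP [VP [V followed] [NP [NP [Det every] [N sentence]] [Conj and] [NP [Det every] [N editor]]]] [PP [P with] [NP [Det the] [N editor]]]]]
The bracketing above is licensed at every node by one of the given productions, with S at the root.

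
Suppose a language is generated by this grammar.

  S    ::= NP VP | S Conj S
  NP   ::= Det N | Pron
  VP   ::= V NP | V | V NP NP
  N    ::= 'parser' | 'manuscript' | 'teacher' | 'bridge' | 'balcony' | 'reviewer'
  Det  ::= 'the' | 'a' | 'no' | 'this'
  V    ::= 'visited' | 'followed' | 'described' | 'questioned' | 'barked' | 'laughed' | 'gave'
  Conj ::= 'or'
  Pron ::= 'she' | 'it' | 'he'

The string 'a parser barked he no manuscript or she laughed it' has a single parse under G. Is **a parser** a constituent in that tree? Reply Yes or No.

[S [S [NP [Det a] [N parser]] [VP [V barked] [NP [Pron he]] [NP [Det no] [N manuscript]]]] [Conj or] [S [NP [Pron she]] [VP [V laughed] [NP [Pron it]]]]]
The words 'a parser' are exhaustively dominated by a single NP node (built by NP → Det N), so they form a constituent.

Yes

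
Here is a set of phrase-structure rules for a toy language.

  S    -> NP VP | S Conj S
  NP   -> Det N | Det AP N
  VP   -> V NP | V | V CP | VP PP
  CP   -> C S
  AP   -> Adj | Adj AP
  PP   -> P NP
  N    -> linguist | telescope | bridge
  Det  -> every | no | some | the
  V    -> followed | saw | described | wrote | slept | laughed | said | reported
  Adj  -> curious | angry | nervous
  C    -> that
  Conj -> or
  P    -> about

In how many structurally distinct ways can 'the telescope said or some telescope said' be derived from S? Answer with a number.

1

[S [S [NP [Det the] [N telescope]] [VP [V said]]] [Conj or] [S [NP [Det some] [N telescope]] [VP [V said]]]]
No rule offers an alternative attachment or grouping for any span, so this is the only derivation.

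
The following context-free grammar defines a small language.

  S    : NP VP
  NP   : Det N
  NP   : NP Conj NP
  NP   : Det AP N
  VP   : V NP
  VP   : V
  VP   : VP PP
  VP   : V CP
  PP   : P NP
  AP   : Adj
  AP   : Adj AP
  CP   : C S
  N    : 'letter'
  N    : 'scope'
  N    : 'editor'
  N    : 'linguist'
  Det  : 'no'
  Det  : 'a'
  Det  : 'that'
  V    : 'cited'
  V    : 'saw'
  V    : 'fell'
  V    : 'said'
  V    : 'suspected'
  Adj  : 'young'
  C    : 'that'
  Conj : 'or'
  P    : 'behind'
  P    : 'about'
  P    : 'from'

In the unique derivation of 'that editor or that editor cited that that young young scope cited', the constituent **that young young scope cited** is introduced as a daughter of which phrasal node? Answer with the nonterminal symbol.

[S [NP [NP [Det that] [N editor]] [Conj or] [NP [Det that] [N editor]]] [VP [V cited] [CP [C that] [S [NP [Det that] [AP [Adj young] [AP [Adj young]]] [N scope]] [VP [V cited]]]]]]
The span 'that young young scope cited' is the S node built by S → NP VP.
Its mother is the CP built by CP → C S.

CP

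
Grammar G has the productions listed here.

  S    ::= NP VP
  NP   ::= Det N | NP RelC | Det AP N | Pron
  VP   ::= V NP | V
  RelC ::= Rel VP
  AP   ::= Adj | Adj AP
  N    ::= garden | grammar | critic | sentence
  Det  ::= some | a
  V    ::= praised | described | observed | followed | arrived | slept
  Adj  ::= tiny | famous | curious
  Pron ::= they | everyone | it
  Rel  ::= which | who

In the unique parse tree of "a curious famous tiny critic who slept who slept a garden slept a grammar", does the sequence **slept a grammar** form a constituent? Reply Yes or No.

[S [NP [NP [NP [Det a] [AP [Adj curious] [AP [Adj famous] [AP [Adj tiny]]]] [N critic]] [RelC [Rel who] [VP [V slept]]]] [RelC [Rel who] [VP [V slept] [NP [Det a] [N garden]]]]] [VP [V slept] [NP [Det a] [N grammar]]]]
The words 'slept a grammar' are exhaustively dominated by a single VP node (built by VP → V NP), so they form a constituent.

Yes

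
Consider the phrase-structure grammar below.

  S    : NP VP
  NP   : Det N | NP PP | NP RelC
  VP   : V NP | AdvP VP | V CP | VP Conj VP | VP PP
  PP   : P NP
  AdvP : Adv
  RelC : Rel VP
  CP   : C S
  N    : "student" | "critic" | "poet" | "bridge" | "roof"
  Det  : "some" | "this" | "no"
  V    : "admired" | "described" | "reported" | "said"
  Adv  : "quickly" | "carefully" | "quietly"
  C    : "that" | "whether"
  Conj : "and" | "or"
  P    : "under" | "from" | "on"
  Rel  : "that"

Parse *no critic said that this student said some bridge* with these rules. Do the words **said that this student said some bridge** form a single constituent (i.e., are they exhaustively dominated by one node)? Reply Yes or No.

[S [NP [Det no] [N critic]] [VP [V said] [CP [C that] [S [NP [Det this] [N student]] [VP [V said] [NP [Det some] [N bridge]]]]]]]
The words 'said that this student said some bridge' are exhaustively dominated by a single VP node (built by VP → V CP), so they form a constituent.

Yes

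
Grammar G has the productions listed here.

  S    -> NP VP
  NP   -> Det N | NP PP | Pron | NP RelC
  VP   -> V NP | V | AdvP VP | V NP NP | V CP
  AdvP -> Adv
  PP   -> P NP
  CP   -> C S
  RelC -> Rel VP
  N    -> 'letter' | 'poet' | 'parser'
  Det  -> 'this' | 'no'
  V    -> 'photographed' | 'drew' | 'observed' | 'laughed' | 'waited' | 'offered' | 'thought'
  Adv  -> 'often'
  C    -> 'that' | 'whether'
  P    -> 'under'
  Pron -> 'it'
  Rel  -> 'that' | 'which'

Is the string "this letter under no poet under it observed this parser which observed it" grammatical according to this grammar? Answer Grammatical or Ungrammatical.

Grammatical

S
  NP
    NP
      Det: this
      N: letter
    PP
      P: under
      NP
        NP
          Det: no
          N: poet
        PP
          P: under
          NP
            Pron: it
  VP
    V: observed
    NP
      NP
        Det: this
        N: parser
      RelC
        Rel: which
        VP
          V: observed
          NP
            Pron: it
The bracketing above is licensed at every node by one of the given productions, with S at the root.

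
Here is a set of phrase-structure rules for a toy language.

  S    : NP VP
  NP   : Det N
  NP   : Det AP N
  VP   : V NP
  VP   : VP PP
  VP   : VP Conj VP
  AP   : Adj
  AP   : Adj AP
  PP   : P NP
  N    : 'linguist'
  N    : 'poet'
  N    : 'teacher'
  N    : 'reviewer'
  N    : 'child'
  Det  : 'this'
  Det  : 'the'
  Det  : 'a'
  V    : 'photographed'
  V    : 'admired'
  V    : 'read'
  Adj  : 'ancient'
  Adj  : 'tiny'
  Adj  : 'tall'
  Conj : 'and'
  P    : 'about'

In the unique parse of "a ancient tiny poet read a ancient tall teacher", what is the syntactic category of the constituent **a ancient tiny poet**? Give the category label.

NP

S
  NP
    Det: a
    AP
      Adj: ancient
      AP
        Adj: tiny
    N: poet
  VP
    V: read
    NP
      Det: a
      AP
        Adj: ancient
        AP
          Adj: tall
      N: teacher
The span 'a ancient tiny poet' is the NP node built by NP → Det AP N.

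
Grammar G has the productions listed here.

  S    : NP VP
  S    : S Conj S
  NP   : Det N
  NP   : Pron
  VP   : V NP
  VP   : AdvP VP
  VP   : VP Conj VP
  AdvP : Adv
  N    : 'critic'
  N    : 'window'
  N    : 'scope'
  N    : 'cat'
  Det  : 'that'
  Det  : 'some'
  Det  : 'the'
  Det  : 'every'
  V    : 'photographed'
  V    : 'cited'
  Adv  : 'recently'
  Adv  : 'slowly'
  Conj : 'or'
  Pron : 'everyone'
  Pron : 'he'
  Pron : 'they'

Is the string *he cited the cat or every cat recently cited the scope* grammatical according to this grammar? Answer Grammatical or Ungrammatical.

[S [S [NP [Pron he]] [VP [V cited] [NP [Det the] [N cat]]]] [Conj or] [S [NP [Det every] [N cat]] [VP [AdvP [Adv recently]] [VP [V cited] [NP [Det the] [N scope]]]]]]
The bracketing above is licensed at every node by one of the given productions, with S at the root.

Grammatical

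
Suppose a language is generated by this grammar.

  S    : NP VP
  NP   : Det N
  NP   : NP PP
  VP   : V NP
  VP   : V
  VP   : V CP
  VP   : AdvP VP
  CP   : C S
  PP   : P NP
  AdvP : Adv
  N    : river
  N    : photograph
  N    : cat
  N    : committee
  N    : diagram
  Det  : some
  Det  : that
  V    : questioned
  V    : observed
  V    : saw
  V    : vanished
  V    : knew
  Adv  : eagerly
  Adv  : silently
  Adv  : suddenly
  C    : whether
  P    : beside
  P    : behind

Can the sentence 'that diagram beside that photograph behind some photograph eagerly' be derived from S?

Ungrammatical

For S → NP VP, every NP-prefix leaves a non-VP remainder: after 'that diagram' the remainder is not a VP; after 'that diagram beside that photograph' the remainder is not a VP; after 'that diagram beside that photograph behind some photograph' the remainder is not a VP.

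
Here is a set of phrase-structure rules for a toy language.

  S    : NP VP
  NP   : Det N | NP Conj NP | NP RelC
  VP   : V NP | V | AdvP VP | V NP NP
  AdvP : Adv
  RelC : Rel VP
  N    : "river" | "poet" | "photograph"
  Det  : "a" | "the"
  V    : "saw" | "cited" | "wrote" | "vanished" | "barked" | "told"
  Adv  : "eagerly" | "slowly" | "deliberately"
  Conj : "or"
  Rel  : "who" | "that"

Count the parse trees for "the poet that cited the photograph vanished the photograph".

[S [NP [NP [Det the] [N poet]] [RelC [Rel that] [VP [V cited] [NP [Det the] [N photograph]]]]] [VP [V vanished] [NP [Det the] [N photograph]]]]
No rule offers an alternative attachment or grouping for any span, so this is the only derivation.

1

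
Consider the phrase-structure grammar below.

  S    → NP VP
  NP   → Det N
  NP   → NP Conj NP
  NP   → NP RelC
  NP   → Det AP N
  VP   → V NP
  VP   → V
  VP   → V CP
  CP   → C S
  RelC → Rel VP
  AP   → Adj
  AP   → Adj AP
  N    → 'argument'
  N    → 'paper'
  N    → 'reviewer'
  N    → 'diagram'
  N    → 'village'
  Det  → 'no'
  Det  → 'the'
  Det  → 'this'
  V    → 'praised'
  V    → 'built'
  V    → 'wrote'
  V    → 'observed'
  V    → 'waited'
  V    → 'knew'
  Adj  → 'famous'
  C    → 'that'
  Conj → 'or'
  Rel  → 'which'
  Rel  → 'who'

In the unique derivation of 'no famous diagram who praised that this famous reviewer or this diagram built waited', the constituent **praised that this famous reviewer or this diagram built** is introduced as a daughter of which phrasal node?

[S [NP [NP [Det no] [AP [Adj famous]] [N diagram]] [RelC [Rel who] [VP [V praised] [CP [C that] [S [NP [NP [Det this] [AP [Adj famous]] [N reviewer]] [Conj or] [NP [Det this] [N diagram]]] [VP [V built]]]]]]] [VP [V waited]]]
The span 'praised that this famous reviewer or this diagram built' is the VP node built by VP → V CP.
Its mother is the RelC built by RelC → Rel VP.

RelC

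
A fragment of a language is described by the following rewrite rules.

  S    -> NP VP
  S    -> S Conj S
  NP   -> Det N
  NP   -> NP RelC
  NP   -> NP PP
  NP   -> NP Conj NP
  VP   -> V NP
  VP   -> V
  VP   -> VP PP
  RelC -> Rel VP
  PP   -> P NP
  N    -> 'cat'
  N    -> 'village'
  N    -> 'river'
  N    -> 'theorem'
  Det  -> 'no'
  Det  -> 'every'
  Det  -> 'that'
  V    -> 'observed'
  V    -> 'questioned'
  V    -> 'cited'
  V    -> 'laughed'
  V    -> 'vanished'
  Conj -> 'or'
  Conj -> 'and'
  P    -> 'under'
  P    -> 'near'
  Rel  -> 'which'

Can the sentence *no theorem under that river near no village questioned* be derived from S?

Grammatical

S
  NP
    NP
      Det: no
      N: theorem
    PP
      P: under
      NP
        NP
          Det: that
          N: river
        PP
          P: near
          NP
            Det: no
            N: village
  VP
    V: questioned
Every word is introduced by a lexical rule and the phrasal rules combine the resulting categories into a single S.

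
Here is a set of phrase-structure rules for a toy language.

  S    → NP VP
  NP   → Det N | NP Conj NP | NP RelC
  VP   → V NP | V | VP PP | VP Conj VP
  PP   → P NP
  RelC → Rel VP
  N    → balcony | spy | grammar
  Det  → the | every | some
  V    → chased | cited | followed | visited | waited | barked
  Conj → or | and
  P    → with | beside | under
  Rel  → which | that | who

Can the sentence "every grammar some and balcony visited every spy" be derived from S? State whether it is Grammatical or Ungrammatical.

Ungrammatical

An N word can never sit immediately before a Det word in any string this grammar generates, so the substring 'grammar some' rules out a derivation.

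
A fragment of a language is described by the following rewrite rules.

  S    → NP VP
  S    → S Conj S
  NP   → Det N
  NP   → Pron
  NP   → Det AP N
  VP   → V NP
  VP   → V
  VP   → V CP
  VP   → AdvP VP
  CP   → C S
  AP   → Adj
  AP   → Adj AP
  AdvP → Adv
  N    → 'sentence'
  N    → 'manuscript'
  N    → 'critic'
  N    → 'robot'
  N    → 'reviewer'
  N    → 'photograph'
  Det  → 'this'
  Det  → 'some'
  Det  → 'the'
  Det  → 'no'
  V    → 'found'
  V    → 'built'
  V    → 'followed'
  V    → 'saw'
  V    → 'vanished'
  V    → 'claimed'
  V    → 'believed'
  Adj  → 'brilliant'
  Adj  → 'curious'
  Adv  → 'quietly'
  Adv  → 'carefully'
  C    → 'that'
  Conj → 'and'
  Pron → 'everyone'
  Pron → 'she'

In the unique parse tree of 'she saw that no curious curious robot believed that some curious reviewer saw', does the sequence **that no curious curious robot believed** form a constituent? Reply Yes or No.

No

[S [NP [Pron she]] [VP [V saw] [CP [C that] [S [NP [Det no] [AP [Adj curious] [AP [Adj curious]]] [N robot]] [VP [V believed] [CP [C that] [S [NP [Det some] [AP [Adj curious]] [N reviewer]] [VP [V saw]]]]]]]]]
The smallest constituent containing 'that no curious curious robot believed' is the CP spanning 'that no curious curious robot believed that some curious reviewer saw'; no single node in the tree dominates exactly the given words.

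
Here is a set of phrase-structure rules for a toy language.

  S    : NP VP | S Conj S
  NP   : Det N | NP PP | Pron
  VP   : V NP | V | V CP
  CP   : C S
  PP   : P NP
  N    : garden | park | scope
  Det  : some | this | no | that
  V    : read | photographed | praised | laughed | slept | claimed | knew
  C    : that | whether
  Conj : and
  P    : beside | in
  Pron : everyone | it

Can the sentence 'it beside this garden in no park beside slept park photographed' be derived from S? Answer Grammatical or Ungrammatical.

A P word can never sit immediately before a V word in any string this grammar generates, so the substring 'beside slept' rules out a derivation.

Ungrammatical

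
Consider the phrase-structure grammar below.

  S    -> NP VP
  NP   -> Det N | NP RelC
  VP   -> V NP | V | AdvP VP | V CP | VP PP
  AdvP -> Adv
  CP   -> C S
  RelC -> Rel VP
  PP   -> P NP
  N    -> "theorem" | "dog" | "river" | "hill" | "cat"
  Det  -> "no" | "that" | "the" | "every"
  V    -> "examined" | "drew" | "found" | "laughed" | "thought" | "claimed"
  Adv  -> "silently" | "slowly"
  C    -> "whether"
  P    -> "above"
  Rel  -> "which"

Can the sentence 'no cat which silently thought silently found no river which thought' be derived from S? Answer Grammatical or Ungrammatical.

S
  NP
    NP
      Det: no
      N: cat
    RelC
      Rel: which
      VP
        AdvP
          Adv: silently
        VP
          V: thought
  VP
    AdvP
      Adv: silently
    VP
      V: found
      NP
        NP
          Det: no
          N: river
        RelC
          Rel: which
          VP
            V: thought
Every word is introduced by a lexical rule and the phrasal rules combine the resulting categories into a single S.

Grammatical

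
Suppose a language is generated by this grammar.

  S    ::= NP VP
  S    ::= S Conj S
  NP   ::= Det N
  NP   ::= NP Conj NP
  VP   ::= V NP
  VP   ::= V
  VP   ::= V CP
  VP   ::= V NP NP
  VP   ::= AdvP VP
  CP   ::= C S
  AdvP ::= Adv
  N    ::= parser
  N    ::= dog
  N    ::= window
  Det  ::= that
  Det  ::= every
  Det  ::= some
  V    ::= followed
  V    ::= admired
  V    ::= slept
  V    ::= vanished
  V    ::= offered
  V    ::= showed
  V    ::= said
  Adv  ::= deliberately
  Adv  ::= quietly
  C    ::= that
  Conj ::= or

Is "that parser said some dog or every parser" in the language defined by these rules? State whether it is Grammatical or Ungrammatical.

[S [NP [Det that] [N parser]] [VP [V said] [NP [NP [Det some] [N dog]] [Conj or] [NP [Det every] [N parser]]]]]
Each bracket corresponds to one application of a listed rule, so the string is derivable from S.

Grammatical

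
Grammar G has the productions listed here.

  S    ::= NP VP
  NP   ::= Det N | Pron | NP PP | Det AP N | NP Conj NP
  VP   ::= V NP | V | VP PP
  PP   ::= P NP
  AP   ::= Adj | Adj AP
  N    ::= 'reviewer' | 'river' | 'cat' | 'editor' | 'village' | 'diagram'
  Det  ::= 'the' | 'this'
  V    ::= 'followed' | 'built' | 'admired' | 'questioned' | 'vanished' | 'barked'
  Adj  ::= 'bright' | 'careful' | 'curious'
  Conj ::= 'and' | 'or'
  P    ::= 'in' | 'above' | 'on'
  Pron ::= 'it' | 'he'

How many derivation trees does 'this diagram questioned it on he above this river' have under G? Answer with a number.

Two of the 5 distinct bracketings:
[S [NP [Det this] [N diagram]] [VP [V questioned] [NP [NP [Pron it]] [PP [P on] [NP [NP [Pron he]] [PP [P above] [NP [Det this] [N river]]]]]]]]
[S [NP [Det this] [N diagram]] [VP [V questioned] [NP [NP [NP [Pron it]] [PP [P on] [NP [Pron he]]]] [PP [P above] [NP [Det this] [N river]]]]]]
The trees differ in how a recursive rule is bracketed over the same span.

5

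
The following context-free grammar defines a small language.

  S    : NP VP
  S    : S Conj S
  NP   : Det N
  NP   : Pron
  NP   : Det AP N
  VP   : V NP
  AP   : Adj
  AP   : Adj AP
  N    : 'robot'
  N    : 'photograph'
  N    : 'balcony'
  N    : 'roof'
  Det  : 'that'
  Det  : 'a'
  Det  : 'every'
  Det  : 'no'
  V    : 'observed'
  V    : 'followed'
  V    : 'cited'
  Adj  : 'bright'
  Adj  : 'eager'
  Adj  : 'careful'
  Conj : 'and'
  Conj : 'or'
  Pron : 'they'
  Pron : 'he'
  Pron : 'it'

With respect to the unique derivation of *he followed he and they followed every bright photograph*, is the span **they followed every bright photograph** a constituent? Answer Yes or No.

Yes

[S [S [NP [Pron he]] [VP [V followed] [NP [Pron he]]]] [Conj and] [S [NP [Pron they]] [VP [V followed] [NP [Det every] [AP [Adj bright]] [N photograph]]]]]
The words 'they followed every bright photograph' are exhaustively dominated by a single S node (built by S → NP VP), so they form a constituent.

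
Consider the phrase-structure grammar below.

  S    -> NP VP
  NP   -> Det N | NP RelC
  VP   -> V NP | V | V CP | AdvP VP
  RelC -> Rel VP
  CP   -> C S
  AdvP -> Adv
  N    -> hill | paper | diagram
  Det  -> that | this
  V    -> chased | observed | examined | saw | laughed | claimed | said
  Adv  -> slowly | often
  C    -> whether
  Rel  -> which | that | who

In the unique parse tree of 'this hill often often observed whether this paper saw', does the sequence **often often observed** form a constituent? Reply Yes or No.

[S [NP [Det this] [N hill]] [VP [AdvP [Adv often]] [VP [AdvP [Adv often]] [VP [V observed] [CP [C whether] [S [NP [Det this] [N paper]] [VP [V saw]]]]]]]]
The smallest constituent containing 'often often observed' is the VP spanning 'often often observed whether this paper saw'; no single node in the tree dominates exactly the given words.

No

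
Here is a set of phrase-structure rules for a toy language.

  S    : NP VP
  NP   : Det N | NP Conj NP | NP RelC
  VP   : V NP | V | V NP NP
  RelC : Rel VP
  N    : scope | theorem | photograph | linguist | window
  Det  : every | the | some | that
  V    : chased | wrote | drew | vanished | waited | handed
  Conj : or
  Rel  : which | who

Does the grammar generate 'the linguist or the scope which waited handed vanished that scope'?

Ungrammatical

For S → NP VP, every NP-prefix leaves a non-VP remainder: after 'the linguist' the remainder is not a VP; after 'the linguist or the scope' the remainder is not a VP; after 'the linguist or the scope which waited' the remainder is not a VP.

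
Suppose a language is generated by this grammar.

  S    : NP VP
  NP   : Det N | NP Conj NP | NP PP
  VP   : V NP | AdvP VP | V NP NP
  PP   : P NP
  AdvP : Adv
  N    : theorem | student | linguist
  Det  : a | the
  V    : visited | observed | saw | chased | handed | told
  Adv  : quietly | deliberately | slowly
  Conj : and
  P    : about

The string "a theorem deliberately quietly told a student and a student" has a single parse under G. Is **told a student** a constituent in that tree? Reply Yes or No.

No

[S [NP [Det a] [N theorem]] [VP [AdvP [Adv deliberately]] [VP [AdvP [Adv quietly]] [VP [V told] [NP [NP [Det a] [N student]] [Conj and] [NP [Det a] [N student]]]]]]]
The smallest constituent containing 'told a student' is the VP spanning 'told a student and a student'; no single node in the tree dominates exactly the given words.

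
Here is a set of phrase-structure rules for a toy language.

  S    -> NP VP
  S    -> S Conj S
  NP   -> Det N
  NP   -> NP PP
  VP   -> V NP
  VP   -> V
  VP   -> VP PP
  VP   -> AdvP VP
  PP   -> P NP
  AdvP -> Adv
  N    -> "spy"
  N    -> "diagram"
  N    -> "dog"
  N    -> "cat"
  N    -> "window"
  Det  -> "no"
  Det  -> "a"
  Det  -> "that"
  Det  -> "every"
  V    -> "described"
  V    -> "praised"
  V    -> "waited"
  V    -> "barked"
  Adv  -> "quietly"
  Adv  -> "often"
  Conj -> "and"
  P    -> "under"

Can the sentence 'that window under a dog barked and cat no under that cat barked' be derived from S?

Ungrammatical

A Conj word can never sit immediately before an N word in any string this grammar generates, so the substring 'and cat' rules out a derivation.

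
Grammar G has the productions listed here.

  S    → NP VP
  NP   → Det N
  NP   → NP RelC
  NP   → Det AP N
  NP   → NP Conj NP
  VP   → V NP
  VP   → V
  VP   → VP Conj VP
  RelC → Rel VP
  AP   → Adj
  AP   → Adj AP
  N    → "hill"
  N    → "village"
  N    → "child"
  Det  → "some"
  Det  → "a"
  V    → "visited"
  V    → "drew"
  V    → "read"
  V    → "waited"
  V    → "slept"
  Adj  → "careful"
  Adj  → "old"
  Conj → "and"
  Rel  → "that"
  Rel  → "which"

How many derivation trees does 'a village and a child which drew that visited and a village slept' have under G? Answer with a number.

4

Two of the 4 distinct bracketings:
[S [NP [NP [Det a] [N village]] [Conj and] [NP [NP [NP [NP [Det a] [N child]] [RelC [Rel which] [VP [V drew]]]] [RelC [Rel that] [VP [V visited]]]] [Conj and] [NP [Det a] [N village]]]] [VP [V slept]]]
[S [NP [NP [NP [NP [NP [Det a] [N village]] [Conj and] [NP [Det a] [N child]]] [RelC [Rel which] [VP [V drew]]]] [RelC [Rel that] [VP [V visited]]]] [Conj and] [NP [Det a] [N village]]] [VP [V slept]]]
The trees differ in how a recursive rule is bracketed over the same span.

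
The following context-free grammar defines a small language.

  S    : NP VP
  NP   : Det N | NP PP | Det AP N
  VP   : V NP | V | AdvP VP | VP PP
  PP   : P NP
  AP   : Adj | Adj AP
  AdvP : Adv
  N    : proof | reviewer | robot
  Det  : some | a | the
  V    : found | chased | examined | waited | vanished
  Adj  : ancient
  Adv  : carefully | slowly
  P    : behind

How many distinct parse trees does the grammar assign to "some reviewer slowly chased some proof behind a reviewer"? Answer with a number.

Two of the 3 distinct bracketings:
[S [NP [Det some] [N reviewer]] [VP [AdvP [Adv slowly]] [VP [V chased] [NP [NP [Det some] [N proof]] [PP [P behind] [NP [Det a] [N reviewer]]]]]]]
[S [NP [Det some] [N reviewer]] [VP [AdvP [Adv slowly]] [VP [VP [V chased] [NP [Det some] [N proof]]] [PP [P behind] [NP [Det a] [N reviewer]]]]]]
The difference turns on whether NP → NP PP is used at the relevant span, versus an alternative expansion of NP.

3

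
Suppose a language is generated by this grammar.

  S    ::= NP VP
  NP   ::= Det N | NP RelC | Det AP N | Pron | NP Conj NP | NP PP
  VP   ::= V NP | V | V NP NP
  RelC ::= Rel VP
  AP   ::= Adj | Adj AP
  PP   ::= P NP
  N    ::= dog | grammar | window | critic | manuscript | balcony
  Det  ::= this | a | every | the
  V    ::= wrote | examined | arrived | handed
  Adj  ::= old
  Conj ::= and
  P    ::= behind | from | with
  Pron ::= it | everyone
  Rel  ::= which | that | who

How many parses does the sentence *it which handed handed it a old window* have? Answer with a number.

1

[S [NP [NP [Pron it]] [RelC [Rel which] [VP [V handed]]]] [VP [V handed] [NP [Pron it]] [NP [Det a] [AP [Adj old]] [N window]]]]
No rule offers an alternative attachment or grouping for any span, so this is the only derivation.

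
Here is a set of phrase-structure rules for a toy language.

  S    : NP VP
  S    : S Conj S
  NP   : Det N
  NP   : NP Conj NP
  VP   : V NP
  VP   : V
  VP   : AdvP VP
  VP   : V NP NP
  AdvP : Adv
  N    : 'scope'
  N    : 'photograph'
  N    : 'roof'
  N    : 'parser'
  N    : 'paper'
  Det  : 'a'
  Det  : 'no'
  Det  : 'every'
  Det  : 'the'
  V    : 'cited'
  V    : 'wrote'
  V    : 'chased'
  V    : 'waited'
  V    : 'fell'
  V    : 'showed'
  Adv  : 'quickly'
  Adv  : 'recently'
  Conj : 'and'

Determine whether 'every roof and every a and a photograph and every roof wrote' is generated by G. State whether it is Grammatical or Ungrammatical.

Ungrammatical

A Det word can never sit immediately before a Det word in any string this grammar generates, so the substring 'every a' rules out a derivation.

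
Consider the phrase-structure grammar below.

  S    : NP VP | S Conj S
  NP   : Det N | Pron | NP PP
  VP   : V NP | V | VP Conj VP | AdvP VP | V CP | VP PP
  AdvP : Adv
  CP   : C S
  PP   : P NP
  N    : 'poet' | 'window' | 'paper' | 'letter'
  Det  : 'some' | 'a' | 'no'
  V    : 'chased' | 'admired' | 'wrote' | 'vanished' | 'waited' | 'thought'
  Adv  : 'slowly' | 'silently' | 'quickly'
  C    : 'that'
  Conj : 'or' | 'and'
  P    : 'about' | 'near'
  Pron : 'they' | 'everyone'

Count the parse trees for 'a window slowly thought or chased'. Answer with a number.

The two bracketings:
[S [NP [Det a] [N window]] [VP [VP [AdvP [Adv slowly]] [VP [V thought]]] [Conj or] [VP [V chased]]]]
[S [NP [Det a] [N window]] [VP [AdvP [Adv slowly]] [VP [VP [V thought]] [Conj or] [VP [V chased]]]]]
The trees differ in how a recursive rule is bracketed over the same span.

2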